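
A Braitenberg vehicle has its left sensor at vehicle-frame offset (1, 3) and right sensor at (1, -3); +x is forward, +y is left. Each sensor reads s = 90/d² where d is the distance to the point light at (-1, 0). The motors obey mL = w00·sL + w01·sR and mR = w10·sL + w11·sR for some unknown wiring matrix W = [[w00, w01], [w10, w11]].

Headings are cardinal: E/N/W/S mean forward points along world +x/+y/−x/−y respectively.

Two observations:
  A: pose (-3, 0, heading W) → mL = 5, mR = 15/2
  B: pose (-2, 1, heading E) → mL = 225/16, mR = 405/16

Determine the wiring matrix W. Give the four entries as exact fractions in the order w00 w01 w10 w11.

1/2 1/2 1/2 1

obs A: pose=(-3,0,W) → sL=5, sR=5, mL=5, mR=15/2
obs B: pose=(-2,1,E) → sL=45/8, sR=45/2, mL=225/16, mR=405/16
sensor matrix S = [[5, 5], [45/8, 45/2]]; det S = 675/8
solve [mL_A; mL_B] = S·[w00; w01] and [mR_A; mR_B] = S·[w10; w11]:
  w00 = 1/2, w01 = 1/2, w10 = 1/2, w11 = 1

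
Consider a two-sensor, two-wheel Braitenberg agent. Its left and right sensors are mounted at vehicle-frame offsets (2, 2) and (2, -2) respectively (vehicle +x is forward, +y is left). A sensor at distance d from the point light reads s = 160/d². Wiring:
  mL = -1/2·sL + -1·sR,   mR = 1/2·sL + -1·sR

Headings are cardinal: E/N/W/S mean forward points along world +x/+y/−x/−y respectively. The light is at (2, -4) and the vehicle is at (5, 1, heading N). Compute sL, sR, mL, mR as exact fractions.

left sensor world pos  = (3, 3); dL² = 50
right sensor world pos = (7, 3); dR² = 74
sL = 160/50 = 16/5
sR = 160/74 = 80/37
mL = -1/2·sL + -1·sR = -696/185
mR = 1/2·sL + -1·sR = -104/185

16/5 80/37 -696/185 -104/185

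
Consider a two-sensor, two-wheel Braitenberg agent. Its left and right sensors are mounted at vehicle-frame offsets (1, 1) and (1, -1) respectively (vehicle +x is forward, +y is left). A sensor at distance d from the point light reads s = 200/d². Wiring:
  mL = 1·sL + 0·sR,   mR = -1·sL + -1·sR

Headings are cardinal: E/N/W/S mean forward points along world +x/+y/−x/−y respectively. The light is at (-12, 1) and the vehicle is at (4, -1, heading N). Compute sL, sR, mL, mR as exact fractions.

left sensor world pos  = (3, 0); dL² = 226
right sensor world pos = (5, 0); dR² = 290
sL = 200/226 = 100/113
sR = 200/290 = 20/29
mL = 1·sL + 0·sR = 100/113
mR = -1·sL + -1·sR = -5160/3277

100/113 20/29 100/113 -5160/3277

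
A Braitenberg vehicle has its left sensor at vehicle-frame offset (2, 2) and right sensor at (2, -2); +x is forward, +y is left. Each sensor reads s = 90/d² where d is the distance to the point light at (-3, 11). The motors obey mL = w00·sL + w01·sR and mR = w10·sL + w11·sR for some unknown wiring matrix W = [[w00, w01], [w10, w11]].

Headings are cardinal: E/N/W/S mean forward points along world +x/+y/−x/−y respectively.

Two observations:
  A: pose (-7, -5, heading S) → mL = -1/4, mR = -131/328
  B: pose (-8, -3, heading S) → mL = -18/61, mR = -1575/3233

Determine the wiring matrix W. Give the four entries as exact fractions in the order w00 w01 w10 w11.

0 -1 -1 -1/2

obs A: pose=(-7,-5,S) → sL=45/164, sR=1/4, mL=-1/4, mR=-131/328
obs B: pose=(-8,-3,S) → sL=18/53, sR=18/61, mL=-18/61, mR=-1575/3233
sensor matrix S = [[45/164, 1/4], [18/53, 18/61]]; det S = -522/132553
solve [mL_A; mL_B] = S·[w00; w01] and [mR_A; mR_B] = S·[w10; w11]:
  w00 = 0, w01 = -1, w10 = -1, w11 = -1/2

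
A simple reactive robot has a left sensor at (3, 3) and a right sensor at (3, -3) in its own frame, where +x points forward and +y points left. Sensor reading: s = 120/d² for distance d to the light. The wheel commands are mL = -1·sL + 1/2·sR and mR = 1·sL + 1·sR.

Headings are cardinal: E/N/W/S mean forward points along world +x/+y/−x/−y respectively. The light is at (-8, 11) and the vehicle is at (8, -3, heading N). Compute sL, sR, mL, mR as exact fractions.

12/29 60/241 -2022/6989 4632/6989

left sensor world pos  = (5, 0); dL² = 290
right sensor world pos = (11, 0); dR² = 482
sL = 120/290 = 12/29
sR = 120/482 = 60/241
mL = -1·sL + 1/2·sR = -2022/6989
mR = 1·sL + 1·sR = 4632/6989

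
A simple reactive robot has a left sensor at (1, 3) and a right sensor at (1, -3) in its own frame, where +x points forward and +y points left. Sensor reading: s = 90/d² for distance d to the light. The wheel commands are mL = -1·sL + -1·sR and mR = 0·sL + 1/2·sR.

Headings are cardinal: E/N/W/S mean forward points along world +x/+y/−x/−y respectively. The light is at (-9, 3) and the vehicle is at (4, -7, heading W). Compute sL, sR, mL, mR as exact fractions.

left sensor world pos  = (3, -10); dL² = 313
right sensor world pos = (3, -4); dR² = 193
sL = 90/313 = 90/313
sR = 90/193 = 90/193
mL = -1·sL + -1·sR = -45540/60409
mR = 0·sL + 1/2·sR = 45/193

90/313 90/193 -45540/60409 45/193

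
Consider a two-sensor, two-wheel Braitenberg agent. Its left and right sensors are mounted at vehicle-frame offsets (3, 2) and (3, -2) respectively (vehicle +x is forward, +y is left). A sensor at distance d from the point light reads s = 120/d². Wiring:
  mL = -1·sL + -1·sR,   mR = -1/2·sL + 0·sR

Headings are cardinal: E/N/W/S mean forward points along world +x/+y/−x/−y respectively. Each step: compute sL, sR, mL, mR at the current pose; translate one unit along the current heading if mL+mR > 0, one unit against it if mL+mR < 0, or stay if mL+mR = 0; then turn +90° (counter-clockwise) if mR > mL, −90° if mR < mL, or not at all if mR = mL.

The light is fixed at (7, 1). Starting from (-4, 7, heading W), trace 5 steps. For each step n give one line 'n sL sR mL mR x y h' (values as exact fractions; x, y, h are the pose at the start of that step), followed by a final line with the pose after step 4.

n=0: pose=(-4,7,W); sL=30/53, sR=6/13; mL=-708/689, mR=-15/53; mL+mR=-903/689 → advance -1; mR−mL=513/689 → turn +1·90°
n=1: pose=(-3,7,S); sL=120/73, sR=40/51; mL=-9040/3723, mR=-60/73; mL+mR=-12100/3723 → advance -1; mR−mL=5980/3723 → turn +1·90°
n=2: pose=(-3,8,E); sL=12/13, sR=60/37; mL=-1224/481, mR=-6/13; mL+mR=-1446/481 → advance -1; mR−mL=1002/481 → turn +1·90°
n=3: pose=(-4,8,N); sL=120/269, sR=120/181; mL=-54000/48689, mR=-60/269; mL+mR=-64860/48689 → advance -1; mR−mL=43140/48689 → turn +1·90°
n=4: pose=(-4,7,W); sL=30/53, sR=6/13; mL=-708/689, mR=-15/53; mL+mR=-903/689 → advance -1; mR−mL=513/689 → turn +1·90°

0 30/53 6/13 -708/689 -15/53 -4 7 W
1 120/73 40/51 -9040/3723 -60/73 -3 7 S
2 12/13 60/37 -1224/481 -6/13 -3 8 E
3 120/269 120/181 -54000/48689 -60/269 -4 8 N
4 30/53 6/13 -708/689 -15/53 -4 7 W
final -3 7 S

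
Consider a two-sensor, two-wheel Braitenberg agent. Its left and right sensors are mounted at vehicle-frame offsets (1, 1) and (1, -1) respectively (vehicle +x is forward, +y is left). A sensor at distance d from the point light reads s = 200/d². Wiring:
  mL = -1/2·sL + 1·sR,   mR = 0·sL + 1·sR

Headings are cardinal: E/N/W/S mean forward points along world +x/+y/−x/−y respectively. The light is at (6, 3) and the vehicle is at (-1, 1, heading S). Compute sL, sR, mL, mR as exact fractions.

40/9 200/73 340/657 200/73

left sensor world pos  = (0, 0); dL² = 45
right sensor world pos = (-2, 0); dR² = 73
sL = 200/45 = 40/9
sR = 200/73 = 200/73
mL = -1/2·sL + 1·sR = 340/657
mR = 0·sL + 1·sR = 200/73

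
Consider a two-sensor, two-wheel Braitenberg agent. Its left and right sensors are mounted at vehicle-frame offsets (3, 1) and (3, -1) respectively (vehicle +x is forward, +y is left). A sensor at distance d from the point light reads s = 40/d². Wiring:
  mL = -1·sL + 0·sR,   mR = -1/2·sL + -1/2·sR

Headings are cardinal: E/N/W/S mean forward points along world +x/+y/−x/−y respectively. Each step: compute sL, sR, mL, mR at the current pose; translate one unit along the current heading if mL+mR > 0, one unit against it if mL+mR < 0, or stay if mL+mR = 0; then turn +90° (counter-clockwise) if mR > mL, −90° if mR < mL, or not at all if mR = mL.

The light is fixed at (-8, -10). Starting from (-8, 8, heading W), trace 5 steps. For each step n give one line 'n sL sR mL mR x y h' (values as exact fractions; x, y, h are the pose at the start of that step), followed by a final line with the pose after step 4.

n=0: pose=(-8,8,W); sL=20/149, sR=4/37; mL=-20/149, mR=-668/5513; mL+mR=-1408/5513 → advance -1; mR−mL=72/5513 → turn +1·90°
n=1: pose=(-7,8,S); sL=40/229, sR=8/45; mL=-40/229, mR=-1816/10305; mL+mR=-3616/10305 → advance -1; mR−mL=-16/10305 → turn -1·90°
n=2: pose=(-7,9,W); sL=5/41, sR=10/101; mL=-5/41, mR=-915/8282; mL+mR=-1925/8282 → advance -1; mR−mL=95/8282 → turn +1·90°
n=3: pose=(-6,9,S); sL=8/53, sR=40/257; mL=-8/53, mR=-2088/13621; mL+mR=-4144/13621 → advance -1; mR−mL=-32/13621 → turn -1·90°
n=4: pose=(-6,10,W); sL=20/181, sR=20/221; mL=-20/181, mR=-4020/40001; mL+mR=-8440/40001 → advance -1; mR−mL=400/40001 → turn +1·90°

0 20/149 4/37 -20/149 -668/5513 -8 8 W
1 40/229 8/45 -40/229 -1816/10305 -7 8 S
2 5/41 10/101 -5/41 -915/8282 -7 9 W
3 8/53 40/257 -8/53 -2088/13621 -6 9 S
4 20/181 20/221 -20/181 -4020/40001 -6 10 W
final -5 10 S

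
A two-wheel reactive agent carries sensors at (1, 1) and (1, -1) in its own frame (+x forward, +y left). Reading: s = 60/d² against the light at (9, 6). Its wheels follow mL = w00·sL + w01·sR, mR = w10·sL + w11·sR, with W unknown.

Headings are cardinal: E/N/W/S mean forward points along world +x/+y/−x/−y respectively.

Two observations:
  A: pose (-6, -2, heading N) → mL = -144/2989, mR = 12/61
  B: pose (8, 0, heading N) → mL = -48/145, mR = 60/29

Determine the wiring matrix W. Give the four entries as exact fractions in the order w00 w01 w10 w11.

1 -1 1 0

obs A: pose=(-6,-2,N) → sL=12/61, sR=12/49, mL=-144/2989, mR=12/61
obs B: pose=(8,0,N) → sL=60/29, sR=12/5, mL=-48/145, mR=60/29
sensor matrix S = [[12/61, 12/49], [60/29, 12/5]]; det S = -14976/433405
solve [mL_A; mL_B] = S·[w00; w01] and [mR_A; mR_B] = S·[w10; w11]:
  w00 = 1, w01 = -1, w10 = 1, w11 = 0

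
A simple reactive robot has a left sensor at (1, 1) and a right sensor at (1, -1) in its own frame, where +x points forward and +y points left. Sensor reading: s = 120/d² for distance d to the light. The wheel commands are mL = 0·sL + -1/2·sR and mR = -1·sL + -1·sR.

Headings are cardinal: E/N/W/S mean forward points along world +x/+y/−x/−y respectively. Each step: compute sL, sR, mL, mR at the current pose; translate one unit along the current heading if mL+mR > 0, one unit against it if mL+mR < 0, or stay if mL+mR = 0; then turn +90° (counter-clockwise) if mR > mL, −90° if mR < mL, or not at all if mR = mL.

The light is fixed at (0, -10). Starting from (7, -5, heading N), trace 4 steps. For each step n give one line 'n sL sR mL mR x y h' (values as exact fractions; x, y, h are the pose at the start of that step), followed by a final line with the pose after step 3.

0 5/3 6/5 -3/5 -43/15 7 -5 N
1 120/89 120/73 -60/73 -19440/6497 7 -6 E
2 60/29 60/17 -30/17 -2760/493 6 -6 S
3 120/41 120/61 -60/61 -12240/2501 6 -5 W
final 7 -5 N

n=0: pose=(7,-5,N); sL=5/3, sR=6/5; mL=-3/5, mR=-43/15; mL+mR=-52/15 → advance -1; mR−mL=-34/15 → turn -1·90°
n=1: pose=(7,-6,E); sL=120/89, sR=120/73; mL=-60/73, mR=-19440/6497; mL+mR=-24780/6497 → advance -1; mR−mL=-14100/6497 → turn -1·90°
n=2: pose=(6,-6,S); sL=60/29, sR=60/17; mL=-30/17, mR=-2760/493; mL+mR=-3630/493 → advance -1; mR−mL=-1890/493 → turn -1·90°
n=3: pose=(6,-5,W); sL=120/41, sR=120/61; mL=-60/61, mR=-12240/2501; mL+mR=-14700/2501 → advance -1; mR−mL=-9780/2501 → turn -1·90°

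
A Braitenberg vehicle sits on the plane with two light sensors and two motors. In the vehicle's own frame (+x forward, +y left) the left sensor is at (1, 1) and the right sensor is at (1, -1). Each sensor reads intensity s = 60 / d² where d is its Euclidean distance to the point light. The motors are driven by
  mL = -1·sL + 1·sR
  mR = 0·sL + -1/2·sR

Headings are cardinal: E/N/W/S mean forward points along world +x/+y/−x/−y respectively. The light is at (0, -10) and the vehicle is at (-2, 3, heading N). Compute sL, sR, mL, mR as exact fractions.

12/41 60/197 96/8077 -30/197

left sensor world pos  = (-3, 4); dL² = 205
right sensor world pos = (-1, 4); dR² = 197
sL = 60/205 = 12/41
sR = 60/197 = 60/197
mL = -1·sL + 1·sR = 96/8077
mR = 0·sL + -1/2·sR = -30/197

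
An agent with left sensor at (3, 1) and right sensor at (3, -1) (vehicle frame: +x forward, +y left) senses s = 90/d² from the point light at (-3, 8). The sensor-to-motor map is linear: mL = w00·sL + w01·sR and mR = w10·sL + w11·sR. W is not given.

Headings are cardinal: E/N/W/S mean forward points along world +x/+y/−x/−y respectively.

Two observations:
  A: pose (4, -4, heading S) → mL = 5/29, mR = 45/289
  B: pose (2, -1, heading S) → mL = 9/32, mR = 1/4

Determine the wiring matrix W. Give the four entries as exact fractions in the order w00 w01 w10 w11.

0 1/2 1/2 0

obs A: pose=(4,-4,S) → sL=90/289, sR=10/29, mL=5/29, mR=45/289
obs B: pose=(2,-1,S) → sL=1/2, sR=9/16, mL=9/32, mR=1/4
sensor matrix S = [[90/289, 10/29], [1/2, 9/16]]; det S = 185/67048
solve [mL_A; mL_B] = S·[w00; w01] and [mR_A; mR_B] = S·[w10; w11]:
  w00 = 0, w01 = 1/2, w10 = 1/2, w11 = 0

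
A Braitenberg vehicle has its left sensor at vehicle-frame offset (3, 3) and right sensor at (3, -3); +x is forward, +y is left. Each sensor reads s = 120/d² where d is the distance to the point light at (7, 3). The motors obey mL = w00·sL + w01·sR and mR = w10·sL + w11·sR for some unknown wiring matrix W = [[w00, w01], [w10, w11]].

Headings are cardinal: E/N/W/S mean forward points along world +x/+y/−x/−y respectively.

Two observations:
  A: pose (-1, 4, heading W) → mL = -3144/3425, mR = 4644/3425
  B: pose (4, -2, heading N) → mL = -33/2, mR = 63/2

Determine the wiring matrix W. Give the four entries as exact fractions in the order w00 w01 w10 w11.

-1/2 -1/2 1/2 1

obs A: pose=(-1,4,W) → sL=24/25, sR=120/137, mL=-3144/3425, mR=4644/3425
obs B: pose=(4,-2,N) → sL=3, sR=30, mL=-33/2, mR=63/2
sensor matrix S = [[24/25, 120/137], [3, 30]]; det S = 17928/685
solve [mL_A; mL_B] = S·[w00; w01] and [mR_A; mR_B] = S·[w10; w11]:
  w00 = -1/2, w01 = -1/2, w10 = 1/2, w11 = 1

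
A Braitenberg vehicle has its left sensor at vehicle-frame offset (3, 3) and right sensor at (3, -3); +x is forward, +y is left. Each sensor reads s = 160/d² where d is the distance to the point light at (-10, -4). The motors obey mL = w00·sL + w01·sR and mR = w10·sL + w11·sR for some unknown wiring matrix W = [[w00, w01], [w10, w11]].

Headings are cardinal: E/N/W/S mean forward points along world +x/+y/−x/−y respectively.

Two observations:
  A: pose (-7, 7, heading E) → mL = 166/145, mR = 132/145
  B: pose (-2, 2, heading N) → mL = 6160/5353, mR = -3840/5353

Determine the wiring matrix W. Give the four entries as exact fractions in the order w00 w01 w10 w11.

1/2 1/2 -1 1

obs A: pose=(-7,7,E) → sL=20/29, sR=8/5, mL=166/145, mR=132/145
obs B: pose=(-2,2,N) → sL=80/53, sR=80/101, mL=6160/5353, mR=-3840/5353
sensor matrix S = [[20/29, 8/5], [80/53, 80/101]]; det S = -290112/155237
solve [mL_A; mL_B] = S·[w00; w01] and [mR_A; mR_B] = S·[w10; w11]:
  w00 = 1/2, w01 = 1/2, w10 = -1, w11 = 1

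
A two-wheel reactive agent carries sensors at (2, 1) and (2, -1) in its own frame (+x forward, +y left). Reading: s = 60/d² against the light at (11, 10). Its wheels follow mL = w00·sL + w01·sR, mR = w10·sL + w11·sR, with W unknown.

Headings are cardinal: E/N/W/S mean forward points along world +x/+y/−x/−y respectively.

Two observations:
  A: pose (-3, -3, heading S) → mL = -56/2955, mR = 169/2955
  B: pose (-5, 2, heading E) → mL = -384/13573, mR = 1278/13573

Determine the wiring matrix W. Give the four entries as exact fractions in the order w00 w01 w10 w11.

-1 1 -1/2 1

obs A: pose=(-3,-3,S) → sL=30/197, sR=2/15, mL=-56/2955, mR=169/2955
obs B: pose=(-5,2,E) → sL=12/49, sR=60/277, mL=-384/13573, mR=1278/13573
sensor matrix S = [[30/197, 2/15], [12/49, 60/277]]; det S = 4448/13369405
solve [mL_A; mL_B] = S·[w00; w01] and [mR_A; mR_B] = S·[w10; w11]:
  w00 = -1, w01 = 1, w10 = -1/2, w11 = 1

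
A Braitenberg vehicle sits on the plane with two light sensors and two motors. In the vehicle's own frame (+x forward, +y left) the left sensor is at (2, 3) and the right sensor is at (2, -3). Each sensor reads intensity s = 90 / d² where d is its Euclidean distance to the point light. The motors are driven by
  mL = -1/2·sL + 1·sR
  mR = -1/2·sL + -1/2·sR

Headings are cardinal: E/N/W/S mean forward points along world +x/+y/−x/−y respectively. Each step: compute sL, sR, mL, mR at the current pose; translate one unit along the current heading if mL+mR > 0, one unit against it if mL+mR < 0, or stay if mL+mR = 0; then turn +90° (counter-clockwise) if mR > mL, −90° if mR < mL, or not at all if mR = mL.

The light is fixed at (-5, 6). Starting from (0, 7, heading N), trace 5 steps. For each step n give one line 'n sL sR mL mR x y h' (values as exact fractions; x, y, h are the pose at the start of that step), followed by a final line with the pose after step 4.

n=0: pose=(0,7,N); sL=90/13, sR=90/73; mL=-2115/949, mR=-3870/949; mL+mR=-5985/949 → advance -1; mR−mL=-135/73 → turn -1·90°
n=1: pose=(0,6,E); sL=45/29, sR=45/29; mL=45/58, mR=-45/29; mL+mR=-45/58 → advance -1; mR−mL=-135/58 → turn -1·90°
n=2: pose=(-1,6,S); sL=90/53, sR=18; mL=909/53, mR=-522/53; mL+mR=387/53 → advance +1; mR−mL=-27 → turn -1·90°
n=3: pose=(-1,5,W); sL=9/2, sR=45/4; mL=9, mR=-63/8; mL+mR=9/8 → advance +1; mR−mL=-135/8 → turn -1·90°
n=4: pose=(-2,5,N); sL=90, sR=90/37; mL=-1575/37, mR=-1710/37; mL+mR=-3285/37 → advance -1; mR−mL=-135/37 → turn -1·90°

0 90/13 90/73 -2115/949 -3870/949 0 7 N
1 45/29 45/29 45/58 -45/29 0 6 E
2 90/53 18 909/53 -522/53 -1 6 S
3 9/2 45/4 9 -63/8 -1 5 W
4 90 90/37 -1575/37 -1710/37 -2 5 N
final -2 4 E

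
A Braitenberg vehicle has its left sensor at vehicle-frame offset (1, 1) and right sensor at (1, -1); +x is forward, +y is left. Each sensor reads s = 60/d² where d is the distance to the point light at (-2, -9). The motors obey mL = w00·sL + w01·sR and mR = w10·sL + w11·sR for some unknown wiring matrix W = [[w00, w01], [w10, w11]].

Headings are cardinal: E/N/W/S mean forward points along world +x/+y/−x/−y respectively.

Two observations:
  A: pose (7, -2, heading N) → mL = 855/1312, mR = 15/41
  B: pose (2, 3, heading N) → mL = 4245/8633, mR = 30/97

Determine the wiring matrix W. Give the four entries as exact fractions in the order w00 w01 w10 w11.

1 1/2 0 1

obs A: pose=(7,-2,N) → sL=15/32, sR=15/41, mL=855/1312, mR=15/41
obs B: pose=(2,3,N) → sL=30/89, sR=30/97, mL=4245/8633, mR=30/97
sensor matrix S = [[15/32, 15/41], [30/89, 30/97]]; det S = 122625/5663248
solve [mL_A; mL_B] = S·[w00; w01] and [mR_A; mR_B] = S·[w10; w11]:
  w00 = 1, w01 = 1/2, w10 = 0, w11 = 1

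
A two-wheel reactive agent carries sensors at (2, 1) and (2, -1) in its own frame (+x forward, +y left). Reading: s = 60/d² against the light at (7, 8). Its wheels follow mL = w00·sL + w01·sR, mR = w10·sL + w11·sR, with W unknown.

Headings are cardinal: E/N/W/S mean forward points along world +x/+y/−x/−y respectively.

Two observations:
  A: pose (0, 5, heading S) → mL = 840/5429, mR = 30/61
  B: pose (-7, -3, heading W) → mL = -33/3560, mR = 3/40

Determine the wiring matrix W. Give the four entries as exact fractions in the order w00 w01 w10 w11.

1/2 -1/2 1/2 0

obs A: pose=(0,5,S) → sL=60/61, sR=60/89, mL=840/5429, mR=30/61
obs B: pose=(-7,-3,W) → sL=3/20, sR=15/89, mL=-33/3560, mR=3/40
sensor matrix S = [[60/61, 60/89], [3/20, 15/89]]; det S = 351/5429
solve [mL_A; mL_B] = S·[w00; w01] and [mR_A; mR_B] = S·[w10; w11]:
  w00 = 1/2, w01 = -1/2, w10 = 1/2, w11 = 0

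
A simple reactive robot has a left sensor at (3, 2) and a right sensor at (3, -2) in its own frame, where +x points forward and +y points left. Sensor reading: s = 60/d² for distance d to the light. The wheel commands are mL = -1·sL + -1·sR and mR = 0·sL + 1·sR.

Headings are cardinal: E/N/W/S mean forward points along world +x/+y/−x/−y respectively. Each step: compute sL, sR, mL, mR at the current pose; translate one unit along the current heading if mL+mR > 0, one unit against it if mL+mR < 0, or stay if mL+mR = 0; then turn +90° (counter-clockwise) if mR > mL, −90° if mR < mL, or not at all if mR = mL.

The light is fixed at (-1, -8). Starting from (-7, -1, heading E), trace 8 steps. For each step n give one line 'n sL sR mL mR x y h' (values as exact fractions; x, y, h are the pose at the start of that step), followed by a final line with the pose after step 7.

n=0: pose=(-7,-1,E); sL=2/3, sR=30/17; mL=-124/51, mR=30/17; mL+mR=-2/3 → advance -1; mR−mL=214/51 → turn +1·90°
n=1: pose=(-8,-1,N); sL=60/181, sR=12/25; mL=-3672/4525, mR=12/25; mL+mR=-60/181 → advance -1; mR−mL=5844/4525 → turn +1·90°
n=2: pose=(-8,-2,W); sL=15/29, sR=15/41; mL=-1050/1189, mR=15/41; mL+mR=-15/29 → advance -1; mR−mL=1485/1189 → turn +1·90°
n=3: pose=(-7,-2,S); sL=12/5, sR=60/73; mL=-1176/365, mR=60/73; mL+mR=-12/5 → advance -1; mR−mL=1476/365 → turn +1·90°
n=4: pose=(-7,-1,E); sL=2/3, sR=30/17; mL=-124/51, mR=30/17; mL+mR=-2/3 → advance -1; mR−mL=214/51 → turn +1·90°
n=5: pose=(-8,-1,N); sL=60/181, sR=12/25; mL=-3672/4525, mR=12/25; mL+mR=-60/181 → advance -1; mR−mL=5844/4525 → turn +1·90°
n=6: pose=(-8,-2,W); sL=15/29, sR=15/41; mL=-1050/1189, mR=15/41; mL+mR=-15/29 → advance -1; mR−mL=1485/1189 → turn +1·90°
n=7: pose=(-7,-2,S); sL=12/5, sR=60/73; mL=-1176/365, mR=60/73; mL+mR=-12/5 → advance -1; mR−mL=1476/365 → turn +1·90°

0 2/3 30/17 -124/51 30/17 -7 -1 E
1 60/181 12/25 -3672/4525 12/25 -8 -1 N
2 15/29 15/41 -1050/1189 15/41 -8 -2 W
3 12/5 60/73 -1176/365 60/73 -7 -2 S
4 2/3 30/17 -124/51 30/17 -7 -1 E
5 60/181 12/25 -3672/4525 12/25 -8 -1 N
6 15/29 15/41 -1050/1189 15/41 -8 -2 W
7 12/5 60/73 -1176/365 60/73 -7 -2 S
final -7 -1 E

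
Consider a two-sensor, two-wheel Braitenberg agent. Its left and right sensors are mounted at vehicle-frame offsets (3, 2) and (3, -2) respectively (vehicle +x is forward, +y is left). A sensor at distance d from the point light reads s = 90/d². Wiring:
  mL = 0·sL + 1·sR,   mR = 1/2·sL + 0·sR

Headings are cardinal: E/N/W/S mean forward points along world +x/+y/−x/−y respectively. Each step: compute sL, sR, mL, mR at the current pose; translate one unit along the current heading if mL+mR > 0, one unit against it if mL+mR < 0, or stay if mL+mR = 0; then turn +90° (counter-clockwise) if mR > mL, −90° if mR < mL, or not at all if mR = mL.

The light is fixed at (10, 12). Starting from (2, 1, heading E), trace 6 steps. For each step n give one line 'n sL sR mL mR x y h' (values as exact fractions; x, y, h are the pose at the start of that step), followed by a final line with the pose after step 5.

n=0: pose=(2,1,E); sL=45/53, sR=45/97; mL=45/97, mR=45/106; mL+mR=9135/10282 → advance +1; mR−mL=-405/10282 → turn -1·90°
n=1: pose=(3,1,S); sL=90/221, sR=90/277; mL=90/277, mR=45/221; mL+mR=32355/61217 → advance +1; mR−mL=-7425/61217 → turn -1·90°
n=2: pose=(3,0,W); sL=45/148, sR=9/20; mL=9/20, mR=45/296; mL+mR=891/1480 → advance +1; mR−mL=-441/1480 → turn -1·90°
n=3: pose=(2,0,N); sL=90/181, sR=10/13; mL=10/13, mR=45/181; mL+mR=2395/2353 → advance +1; mR−mL=-1225/2353 → turn -1·90°
n=4: pose=(2,1,E); sL=45/53, sR=45/97; mL=45/97, mR=45/106; mL+mR=9135/10282 → advance +1; mR−mL=-405/10282 → turn -1·90°
n=5: pose=(3,1,S); sL=90/221, sR=90/277; mL=90/277, mR=45/221; mL+mR=32355/61217 → advance +1; mR−mL=-7425/61217 → turn -1·90°

0 45/53 45/97 45/97 45/106 2 1 E
1 90/221 90/277 90/277 45/221 3 1 S
2 45/148 9/20 9/20 45/296 3 0 W
3 90/181 10/13 10/13 45/181 2 0 N
4 45/53 45/97 45/97 45/106 2 1 E
5 90/221 90/277 90/277 45/221 3 1 S
final 3 0 W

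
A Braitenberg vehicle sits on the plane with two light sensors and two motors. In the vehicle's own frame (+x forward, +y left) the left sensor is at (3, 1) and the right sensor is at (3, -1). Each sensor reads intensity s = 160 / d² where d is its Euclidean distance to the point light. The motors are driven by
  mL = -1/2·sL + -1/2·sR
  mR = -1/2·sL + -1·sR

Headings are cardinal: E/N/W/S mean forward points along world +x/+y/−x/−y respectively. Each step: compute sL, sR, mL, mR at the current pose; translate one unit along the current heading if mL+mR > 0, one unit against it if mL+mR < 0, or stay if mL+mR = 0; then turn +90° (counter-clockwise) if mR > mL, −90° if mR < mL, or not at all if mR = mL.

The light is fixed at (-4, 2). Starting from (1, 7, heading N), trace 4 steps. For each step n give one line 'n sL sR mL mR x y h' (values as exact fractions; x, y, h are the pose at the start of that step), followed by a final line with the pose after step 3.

n=0: pose=(1,7,N); sL=2, sR=8/5; mL=-9/5, mR=-13/5; mL+mR=-22/5 → advance -1; mR−mL=-4/5 → turn -1·90°
n=1: pose=(1,6,E); sL=160/89, sR=160/73; mL=-12960/6497, mR=-20080/6497; mL+mR=-33040/6497 → advance -1; mR−mL=-80/73 → turn -1·90°
n=2: pose=(0,6,S); sL=80/13, sR=16; mL=-144/13, mR=-248/13; mL+mR=-392/13 → advance -1; mR−mL=-8 → turn -1·90°
n=3: pose=(0,7,W); sL=160/17, sR=160/37; mL=-4320/629, mR=-5680/629; mL+mR=-10000/629 → advance -1; mR−mL=-80/37 → turn -1·90°

0 2 8/5 -9/5 -13/5 1 7 N
1 160/89 160/73 -12960/6497 -20080/6497 1 6 E
2 80/13 16 -144/13 -248/13 0 6 S
3 160/17 160/37 -4320/629 -5680/629 0 7 W
final 1 7 N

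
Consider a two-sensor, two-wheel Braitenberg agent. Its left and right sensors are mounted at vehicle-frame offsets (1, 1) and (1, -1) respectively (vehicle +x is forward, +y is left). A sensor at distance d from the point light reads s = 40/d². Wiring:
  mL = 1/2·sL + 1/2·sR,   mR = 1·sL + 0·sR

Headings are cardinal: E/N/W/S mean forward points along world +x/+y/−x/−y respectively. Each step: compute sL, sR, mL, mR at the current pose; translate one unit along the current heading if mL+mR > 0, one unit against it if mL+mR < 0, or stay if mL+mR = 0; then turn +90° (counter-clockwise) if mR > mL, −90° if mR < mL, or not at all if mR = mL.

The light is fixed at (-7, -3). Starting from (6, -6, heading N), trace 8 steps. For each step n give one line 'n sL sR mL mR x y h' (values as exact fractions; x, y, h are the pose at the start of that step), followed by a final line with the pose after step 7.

0 10/37 1/5 87/370 10/37 6 -6 N
1 40/153 8/29 1192/4437 40/153 6 -5 W
2 20/61 4/17 292/1037 20/61 5 -5 N
3 8/25 40/121 984/3025 8/25 5 -4 W
4 2/5 5/18 61/180 2/5 4 -4 N
5 40/101 40/101 40/101 40/101 4 -3 W
6 20/41 20/41 20/41 20/41 3 -3 W
7 8/13 8/13 8/13 8/13 2 -3 W
final 1 -3 W

n=0: pose=(6,-6,N); sL=10/37, sR=1/5; mL=87/370, mR=10/37; mL+mR=187/370 → advance +1; mR−mL=13/370 → turn +1·90°
n=1: pose=(6,-5,W); sL=40/153, sR=8/29; mL=1192/4437, mR=40/153; mL+mR=784/1479 → advance +1; mR−mL=-32/4437 → turn -1·90°
n=2: pose=(5,-5,N); sL=20/61, sR=4/17; mL=292/1037, mR=20/61; mL+mR=632/1037 → advance +1; mR−mL=48/1037 → turn +1·90°
n=3: pose=(5,-4,W); sL=8/25, sR=40/121; mL=984/3025, mR=8/25; mL+mR=1952/3025 → advance +1; mR−mL=-16/3025 → turn -1·90°
n=4: pose=(4,-4,N); sL=2/5, sR=5/18; mL=61/180, mR=2/5; mL+mR=133/180 → advance +1; mR−mL=11/180 → turn +1·90°
n=5: pose=(4,-3,W); sL=40/101, sR=40/101; mL=40/101, mR=40/101; mL+mR=80/101 → advance +1; mR−mL=0 → turn +0·90°
n=6: pose=(3,-3,W); sL=20/41, sR=20/41; mL=20/41, mR=20/41; mL+mR=40/41 → advance +1; mR−mL=0 → turn +0·90°
n=7: pose=(2,-3,W); sL=8/13, sR=8/13; mL=8/13, mR=8/13; mL+mR=16/13 → advance +1; mR−mL=0 → turn +0·90°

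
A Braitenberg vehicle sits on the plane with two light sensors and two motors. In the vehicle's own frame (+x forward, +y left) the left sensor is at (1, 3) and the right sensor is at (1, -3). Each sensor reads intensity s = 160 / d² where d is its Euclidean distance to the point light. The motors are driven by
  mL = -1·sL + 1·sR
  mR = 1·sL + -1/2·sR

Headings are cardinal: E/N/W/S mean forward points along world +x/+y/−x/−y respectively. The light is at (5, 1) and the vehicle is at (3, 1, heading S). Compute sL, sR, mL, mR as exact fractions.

left sensor world pos  = (6, 0); dL² = 2
right sensor world pos = (0, 0); dR² = 26
sL = 160/2 = 80
sR = 160/26 = 80/13
mL = -1·sL + 1·sR = -960/13
mR = 1·sL + -1/2·sR = 1000/13

80 80/13 -960/13 1000/13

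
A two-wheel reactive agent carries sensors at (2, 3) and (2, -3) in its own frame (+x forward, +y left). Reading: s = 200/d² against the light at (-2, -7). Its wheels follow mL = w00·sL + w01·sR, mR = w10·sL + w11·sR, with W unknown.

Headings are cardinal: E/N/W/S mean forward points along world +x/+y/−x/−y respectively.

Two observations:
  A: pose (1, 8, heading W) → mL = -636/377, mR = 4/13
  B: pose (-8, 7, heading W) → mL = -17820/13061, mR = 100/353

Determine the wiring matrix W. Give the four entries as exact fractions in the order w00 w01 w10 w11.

obs A: pose=(1,8,W) → sL=40/29, sR=8/13, mL=-636/377, mR=4/13
obs B: pose=(-8,7,W) → sL=40/37, sR=200/353, mL=-17820/13061, mR=100/353
sensor matrix S = [[40/29, 8/13], [40/37, 200/353]]; det S = 572160/4923997
solve [mL_A; mL_B] = S·[w00; w01] and [mR_A; mR_B] = S·[w10; w11]:
  w00 = -1, w01 = -1/2, w10 = 0, w11 = 1/2

-1 -1/2 0 1/2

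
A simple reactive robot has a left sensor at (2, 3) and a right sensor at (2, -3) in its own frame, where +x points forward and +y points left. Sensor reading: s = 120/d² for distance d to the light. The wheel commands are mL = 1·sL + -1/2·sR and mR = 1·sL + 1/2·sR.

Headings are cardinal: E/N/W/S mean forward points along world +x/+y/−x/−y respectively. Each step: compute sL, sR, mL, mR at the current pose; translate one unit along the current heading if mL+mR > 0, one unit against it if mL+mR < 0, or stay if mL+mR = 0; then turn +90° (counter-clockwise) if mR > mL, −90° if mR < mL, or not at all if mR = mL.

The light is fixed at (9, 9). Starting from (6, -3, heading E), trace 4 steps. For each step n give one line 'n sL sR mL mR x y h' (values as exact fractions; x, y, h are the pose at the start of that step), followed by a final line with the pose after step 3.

n=0: pose=(6,-3,E); sL=60/41, sR=60/113; mL=5550/4633, mR=8010/4633; mL+mR=120/41 → advance +1; mR−mL=60/113 → turn +1·90°
n=1: pose=(7,-3,N); sL=24/25, sR=120/101; mL=924/2525, mR=3924/2525; mL+mR=48/25 → advance +1; mR−mL=120/101 → turn +1·90°
n=2: pose=(7,-2,W); sL=30/53, sR=3/2; mL=-39/212, mR=279/212; mL+mR=60/53 → advance +1; mR−mL=3/2 → turn +1·90°
n=3: pose=(6,-2,S); sL=120/169, sR=24/41; mL=2892/6929, mR=6948/6929; mL+mR=240/169 → advance +1; mR−mL=24/41 → turn +1·90°

0 60/41 60/113 5550/4633 8010/4633 6 -3 E
1 24/25 120/101 924/2525 3924/2525 7 -3 N
2 30/53 3/2 -39/212 279/212 7 -2 W
3 120/169 24/41 2892/6929 6948/6929 6 -2 S
final 6 -3 E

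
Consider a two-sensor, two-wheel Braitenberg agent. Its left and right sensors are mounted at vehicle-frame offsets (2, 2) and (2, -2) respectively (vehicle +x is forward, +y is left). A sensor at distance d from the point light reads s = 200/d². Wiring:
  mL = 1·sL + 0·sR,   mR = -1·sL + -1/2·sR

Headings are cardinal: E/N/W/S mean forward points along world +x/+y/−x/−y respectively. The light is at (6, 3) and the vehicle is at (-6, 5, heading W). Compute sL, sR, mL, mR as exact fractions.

50/49 50/53 50/49 -3875/2597

left sensor world pos  = (-8, 3); dL² = 196
right sensor world pos = (-8, 7); dR² = 212
sL = 200/196 = 50/49
sR = 200/212 = 50/53
mL = 1·sL + 0·sR = 50/49
mR = -1·sL + -1/2·sR = -3875/2597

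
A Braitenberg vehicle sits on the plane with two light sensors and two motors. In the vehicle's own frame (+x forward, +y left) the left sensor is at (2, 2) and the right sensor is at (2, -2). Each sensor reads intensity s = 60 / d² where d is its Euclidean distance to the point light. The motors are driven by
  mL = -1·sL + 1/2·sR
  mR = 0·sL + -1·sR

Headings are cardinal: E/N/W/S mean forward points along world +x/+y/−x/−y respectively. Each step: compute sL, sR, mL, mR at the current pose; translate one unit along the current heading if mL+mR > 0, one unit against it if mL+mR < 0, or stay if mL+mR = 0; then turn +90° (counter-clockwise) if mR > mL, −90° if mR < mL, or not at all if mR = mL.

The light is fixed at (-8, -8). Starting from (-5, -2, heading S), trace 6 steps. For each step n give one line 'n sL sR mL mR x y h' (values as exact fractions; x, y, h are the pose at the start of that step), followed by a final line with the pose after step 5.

n=0: pose=(-5,-2,S); sL=60/41, sR=60/17; mL=210/697, mR=-60/17; mL+mR=-2250/697 → advance -1; mR−mL=-2670/697 → turn -1·90°
n=1: pose=(-5,-1,W); sL=30/13, sR=30/41; mL=-1035/533, mR=-30/41; mL+mR=-1425/533 → advance -1; mR−mL=645/533 → turn +1·90°
n=2: pose=(-4,-1,S); sL=60/61, sR=60/29; mL=90/1769, mR=-60/29; mL+mR=-3570/1769 → advance -1; mR−mL=-3750/1769 → turn -1·90°
n=3: pose=(-4,0,W); sL=3/2, sR=15/26; mL=-63/52, mR=-15/26; mL+mR=-93/52 → advance -1; mR−mL=33/52 → turn +1·90°
n=4: pose=(-3,0,S); sL=12/17, sR=4/3; mL=-2/51, mR=-4/3; mL+mR=-70/51 → advance -1; mR−mL=-22/17 → turn -1·90°
n=5: pose=(-3,1,W); sL=30/29, sR=6/13; mL=-303/377, mR=-6/13; mL+mR=-477/377 → advance -1; mR−mL=129/377 → turn +1·90°

0 60/41 60/17 210/697 -60/17 -5 -2 S
1 30/13 30/41 -1035/533 -30/41 -5 -1 W
2 60/61 60/29 90/1769 -60/29 -4 -1 S
3 3/2 15/26 -63/52 -15/26 -4 0 W
4 12/17 4/3 -2/51 -4/3 -3 0 S
5 30/29 6/13 -303/377 -6/13 -3 1 W
final -2 1 S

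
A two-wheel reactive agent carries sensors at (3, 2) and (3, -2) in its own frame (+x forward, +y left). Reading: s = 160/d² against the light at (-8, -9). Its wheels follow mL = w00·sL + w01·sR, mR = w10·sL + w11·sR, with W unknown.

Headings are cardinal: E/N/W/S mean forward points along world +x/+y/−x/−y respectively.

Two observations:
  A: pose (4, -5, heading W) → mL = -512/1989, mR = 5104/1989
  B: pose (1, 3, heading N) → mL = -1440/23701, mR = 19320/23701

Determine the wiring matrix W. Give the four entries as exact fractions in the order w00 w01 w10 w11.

obs A: pose=(4,-5,W) → sL=32/17, sR=160/117, mL=-512/1989, mR=5104/1989
obs B: pose=(1,3,N) → sL=80/137, sR=80/173, mL=-1440/23701, mR=19320/23701
sensor matrix S = [[32/17, 160/117], [80/137, 80/173]]; det S = 3389440/47141289
solve [mL_A; mL_B] = S·[w00; w01] and [mR_A; mR_B] = S·[w10; w11]:
  w00 = -1/2, w01 = 1/2, w10 = 1, w11 = 1/2

-1/2 1/2 1 1/2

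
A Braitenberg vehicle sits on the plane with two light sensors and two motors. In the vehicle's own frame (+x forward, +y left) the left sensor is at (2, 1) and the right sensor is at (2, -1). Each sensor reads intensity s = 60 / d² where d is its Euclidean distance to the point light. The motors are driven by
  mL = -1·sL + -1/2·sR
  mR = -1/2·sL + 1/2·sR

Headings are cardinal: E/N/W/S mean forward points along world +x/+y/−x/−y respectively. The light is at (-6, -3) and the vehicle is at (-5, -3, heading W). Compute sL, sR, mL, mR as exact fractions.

left sensor world pos  = (-7, -4); dL² = 2
right sensor world pos = (-7, -2); dR² = 2
sL = 60/2 = 30
sR = 60/2 = 30
mL = -1·sL + -1/2·sR = -45
mR = -1/2·sL + 1/2·sR = 0

30 30 -45 0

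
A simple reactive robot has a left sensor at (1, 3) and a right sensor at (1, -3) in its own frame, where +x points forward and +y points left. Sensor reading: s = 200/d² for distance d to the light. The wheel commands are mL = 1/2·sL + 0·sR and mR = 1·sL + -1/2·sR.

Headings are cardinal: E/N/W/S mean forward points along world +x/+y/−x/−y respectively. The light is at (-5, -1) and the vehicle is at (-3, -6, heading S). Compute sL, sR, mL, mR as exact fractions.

left sensor world pos  = (0, -7); dL² = 61
right sensor world pos = (-6, -7); dR² = 37
sL = 200/61 = 200/61
sR = 200/37 = 200/37
mL = 1/2·sL + 0·sR = 100/61
mR = 1·sL + -1/2·sR = 1300/2257

200/61 200/37 100/61 1300/2257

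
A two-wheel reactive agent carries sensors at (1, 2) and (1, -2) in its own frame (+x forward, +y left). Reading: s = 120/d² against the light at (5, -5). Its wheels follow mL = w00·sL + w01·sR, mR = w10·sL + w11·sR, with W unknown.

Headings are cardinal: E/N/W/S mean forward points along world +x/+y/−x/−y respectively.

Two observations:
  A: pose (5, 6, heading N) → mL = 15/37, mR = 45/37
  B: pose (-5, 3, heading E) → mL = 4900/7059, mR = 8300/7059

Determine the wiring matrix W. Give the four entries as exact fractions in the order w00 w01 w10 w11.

-1/2 1 1 1/2

obs A: pose=(5,6,N) → sL=30/37, sR=30/37, mL=15/37, mR=45/37
obs B: pose=(-5,3,E) → sL=120/181, sR=40/39, mL=4900/7059, mR=8300/7059
sensor matrix S = [[30/37, 30/37], [120/181, 40/39]]; det S = 25600/87061
solve [mL_A; mL_B] = S·[w00; w01] and [mR_A; mR_B] = S·[w10; w11]:
  w00 = -1/2, w01 = 1, w10 = 1, w11 = 1/2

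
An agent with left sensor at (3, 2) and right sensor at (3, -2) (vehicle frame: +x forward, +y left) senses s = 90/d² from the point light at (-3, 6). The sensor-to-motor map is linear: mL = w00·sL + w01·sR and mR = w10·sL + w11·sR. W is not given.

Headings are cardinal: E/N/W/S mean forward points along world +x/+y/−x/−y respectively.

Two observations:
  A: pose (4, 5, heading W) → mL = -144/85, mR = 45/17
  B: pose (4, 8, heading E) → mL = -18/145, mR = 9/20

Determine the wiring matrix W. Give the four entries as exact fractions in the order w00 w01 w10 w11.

obs A: pose=(4,5,W) → sL=18/5, sR=90/17, mL=-144/85, mR=45/17
obs B: pose=(4,8,E) → sL=45/58, sR=9/10, mL=-18/145, mR=9/20
sensor matrix S = [[18/5, 90/17], [45/58, 9/10]]; det S = -10692/12325
solve [mL_A; mL_B] = S·[w00; w01] and [mR_A; mR_B] = S·[w10; w11]:
  w00 = 1, w01 = -1, w10 = 0, w11 = 1/2

1 -1 0 1/2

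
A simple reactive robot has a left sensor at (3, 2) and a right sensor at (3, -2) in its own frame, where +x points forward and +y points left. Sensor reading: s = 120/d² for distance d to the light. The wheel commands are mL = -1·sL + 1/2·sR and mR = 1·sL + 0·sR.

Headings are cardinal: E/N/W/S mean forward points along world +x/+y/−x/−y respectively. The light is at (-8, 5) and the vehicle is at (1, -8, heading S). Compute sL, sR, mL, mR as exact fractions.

120/377 24/61 -2796/22997 120/377

left sensor world pos  = (3, -11); dL² = 377
right sensor world pos = (-1, -11); dR² = 305
sL = 120/377 = 120/377
sR = 120/305 = 24/61
mL = -1·sL + 1/2·sR = -2796/22997
mR = 1·sL + 0·sR = 120/377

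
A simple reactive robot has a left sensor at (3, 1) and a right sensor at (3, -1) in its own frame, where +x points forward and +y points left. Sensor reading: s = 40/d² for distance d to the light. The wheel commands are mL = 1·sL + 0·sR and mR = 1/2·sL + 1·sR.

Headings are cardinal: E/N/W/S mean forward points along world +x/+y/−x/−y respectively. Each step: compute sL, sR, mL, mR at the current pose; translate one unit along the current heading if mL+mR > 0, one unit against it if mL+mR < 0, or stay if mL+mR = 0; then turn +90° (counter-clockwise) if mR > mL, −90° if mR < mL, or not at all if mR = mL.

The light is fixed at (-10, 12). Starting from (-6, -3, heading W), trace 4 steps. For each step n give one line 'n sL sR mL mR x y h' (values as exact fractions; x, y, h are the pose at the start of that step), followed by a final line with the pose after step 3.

n=0: pose=(-6,-3,W); sL=40/257, sR=40/197; mL=40/257, mR=14220/50629; mL+mR=22100/50629 → advance +1; mR−mL=6340/50629 → turn +1·90°
n=1: pose=(-7,-3,S); sL=2/17, sR=5/41; mL=2/17, mR=126/697; mL+mR=208/697 → advance +1; mR−mL=44/697 → turn +1·90°
n=2: pose=(-7,-4,E); sL=40/261, sR=8/65; mL=40/261, mR=3388/16965; mL+mR=1996/5655 → advance +1; mR−mL=788/16965 → turn +1·90°
n=3: pose=(-6,-4,N); sL=20/89, sR=20/97; mL=20/89, mR=2750/8633; mL+mR=4690/8633 → advance +1; mR−mL=810/8633 → turn +1·90°

0 40/257 40/197 40/257 14220/50629 -6 -3 W
1 2/17 5/41 2/17 126/697 -7 -3 S
2 40/261 8/65 40/261 3388/16965 -7 -4 E
3 20/89 20/97 20/89 2750/8633 -6 -4 N
final -6 -3 W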